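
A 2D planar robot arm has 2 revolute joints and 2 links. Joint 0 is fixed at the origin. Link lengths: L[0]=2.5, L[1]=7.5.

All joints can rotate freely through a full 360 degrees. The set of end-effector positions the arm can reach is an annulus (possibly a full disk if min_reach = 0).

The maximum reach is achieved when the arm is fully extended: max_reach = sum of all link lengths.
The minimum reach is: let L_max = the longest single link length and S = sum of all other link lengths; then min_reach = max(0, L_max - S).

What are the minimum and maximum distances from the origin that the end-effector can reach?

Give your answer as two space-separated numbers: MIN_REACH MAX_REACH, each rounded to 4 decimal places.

Link lengths: [2.5, 7.5]
max_reach = 2.5 + 7.5 = 10
L_max = max([2.5, 7.5]) = 7.5
S (sum of others) = 10 - 7.5 = 2.5
min_reach = max(0, 7.5 - 2.5) = max(0, 5) = 5

Answer: 5.0000 10.0000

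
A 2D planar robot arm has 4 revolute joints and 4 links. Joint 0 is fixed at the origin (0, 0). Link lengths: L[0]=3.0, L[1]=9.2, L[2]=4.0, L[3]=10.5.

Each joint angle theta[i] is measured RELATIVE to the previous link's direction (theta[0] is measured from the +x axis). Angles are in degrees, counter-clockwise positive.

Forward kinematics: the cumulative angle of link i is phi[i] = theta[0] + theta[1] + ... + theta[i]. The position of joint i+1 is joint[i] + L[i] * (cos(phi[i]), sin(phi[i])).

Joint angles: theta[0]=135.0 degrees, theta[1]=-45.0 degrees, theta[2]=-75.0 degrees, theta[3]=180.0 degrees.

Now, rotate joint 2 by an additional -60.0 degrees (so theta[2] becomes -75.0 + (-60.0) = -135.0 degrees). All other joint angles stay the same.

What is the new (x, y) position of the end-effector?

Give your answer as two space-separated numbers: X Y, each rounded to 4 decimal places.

Answer: -6.7175 15.9175

Derivation:
joint[0] = (0.0000, 0.0000)  (base)
link 0: phi[0] = 135 = 135 deg
  cos(135 deg) = -0.7071, sin(135 deg) = 0.7071
  joint[1] = (0.0000, 0.0000) + 3 * (-0.7071, 0.7071) = (0.0000 + -2.1213, 0.0000 + 2.1213) = (-2.1213, 2.1213)
link 1: phi[1] = 135 + -45 = 90 deg
  cos(90 deg) = 0.0000, sin(90 deg) = 1.0000
  joint[2] = (-2.1213, 2.1213) + 9.2 * (0.0000, 1.0000) = (-2.1213 + 0.0000, 2.1213 + 9.2000) = (-2.1213, 11.3213)
link 2: phi[2] = 135 + -45 + -135 = -45 deg
  cos(-45 deg) = 0.7071, sin(-45 deg) = -0.7071
  joint[3] = (-2.1213, 11.3213) + 4 * (0.7071, -0.7071) = (-2.1213 + 2.8284, 11.3213 + -2.8284) = (0.7071, 8.4929)
link 3: phi[3] = 135 + -45 + -135 + 180 = 135 deg
  cos(135 deg) = -0.7071, sin(135 deg) = 0.7071
  joint[4] = (0.7071, 8.4929) + 10.5 * (-0.7071, 0.7071) = (0.7071 + -7.4246, 8.4929 + 7.4246) = (-6.7175, 15.9175)
End effector: (-6.7175, 15.9175)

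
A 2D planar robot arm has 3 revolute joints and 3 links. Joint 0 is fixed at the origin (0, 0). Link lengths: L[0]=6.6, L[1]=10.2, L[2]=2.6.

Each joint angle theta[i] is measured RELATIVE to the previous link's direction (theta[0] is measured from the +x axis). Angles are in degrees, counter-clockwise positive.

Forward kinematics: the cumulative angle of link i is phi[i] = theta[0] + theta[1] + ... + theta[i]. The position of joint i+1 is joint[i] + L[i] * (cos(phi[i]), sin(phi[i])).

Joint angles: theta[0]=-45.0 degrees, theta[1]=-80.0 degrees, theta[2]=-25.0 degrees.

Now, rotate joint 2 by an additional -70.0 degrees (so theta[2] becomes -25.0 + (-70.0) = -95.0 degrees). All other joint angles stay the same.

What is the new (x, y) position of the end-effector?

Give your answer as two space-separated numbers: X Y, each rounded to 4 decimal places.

joint[0] = (0.0000, 0.0000)  (base)
link 0: phi[0] = -45 = -45 deg
  cos(-45 deg) = 0.7071, sin(-45 deg) = -0.7071
  joint[1] = (0.0000, 0.0000) + 6.6 * (0.7071, -0.7071) = (0.0000 + 4.6669, 0.0000 + -4.6669) = (4.6669, -4.6669)
link 1: phi[1] = -45 + -80 = -125 deg
  cos(-125 deg) = -0.5736, sin(-125 deg) = -0.8192
  joint[2] = (4.6669, -4.6669) + 10.2 * (-0.5736, -0.8192) = (4.6669 + -5.8505, -4.6669 + -8.3554) = (-1.1836, -13.0223)
link 2: phi[2] = -45 + -80 + -95 = -220 deg
  cos(-220 deg) = -0.7660, sin(-220 deg) = 0.6428
  joint[3] = (-1.1836, -13.0223) + 2.6 * (-0.7660, 0.6428) = (-1.1836 + -1.9917, -13.0223 + 1.6712) = (-3.1753, -11.3510)
End effector: (-3.1753, -11.3510)

Answer: -3.1753 -11.3510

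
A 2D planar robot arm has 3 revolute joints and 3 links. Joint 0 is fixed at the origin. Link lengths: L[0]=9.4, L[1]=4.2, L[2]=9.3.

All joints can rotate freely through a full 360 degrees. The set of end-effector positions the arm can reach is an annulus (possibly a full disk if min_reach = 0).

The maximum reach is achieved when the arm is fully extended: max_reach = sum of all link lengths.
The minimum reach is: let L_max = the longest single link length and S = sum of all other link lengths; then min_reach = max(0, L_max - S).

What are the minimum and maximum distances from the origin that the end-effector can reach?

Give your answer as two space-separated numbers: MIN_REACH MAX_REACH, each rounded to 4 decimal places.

Answer: 0.0000 22.9000

Derivation:
Link lengths: [9.4, 4.2, 9.3]
max_reach = 9.4 + 4.2 + 9.3 = 22.9
L_max = max([9.4, 4.2, 9.3]) = 9.4
S (sum of others) = 22.9 - 9.4 = 13.5
min_reach = max(0, 9.4 - 13.5) = max(0, -4.1) = 0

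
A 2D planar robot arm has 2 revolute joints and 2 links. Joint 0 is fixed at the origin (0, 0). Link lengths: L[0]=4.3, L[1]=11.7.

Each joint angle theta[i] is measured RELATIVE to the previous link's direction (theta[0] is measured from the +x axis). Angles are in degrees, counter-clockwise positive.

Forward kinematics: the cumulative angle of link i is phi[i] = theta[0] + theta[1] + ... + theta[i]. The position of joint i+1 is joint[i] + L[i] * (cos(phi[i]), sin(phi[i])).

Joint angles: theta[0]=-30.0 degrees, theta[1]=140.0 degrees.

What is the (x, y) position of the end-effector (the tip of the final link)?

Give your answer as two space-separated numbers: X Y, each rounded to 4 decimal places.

Answer: -0.2777 8.8444

Derivation:
joint[0] = (0.0000, 0.0000)  (base)
link 0: phi[0] = -30 = -30 deg
  cos(-30 deg) = 0.8660, sin(-30 deg) = -0.5000
  joint[1] = (0.0000, 0.0000) + 4.3 * (0.8660, -0.5000) = (0.0000 + 3.7239, 0.0000 + -2.1500) = (3.7239, -2.1500)
link 1: phi[1] = -30 + 140 = 110 deg
  cos(110 deg) = -0.3420, sin(110 deg) = 0.9397
  joint[2] = (3.7239, -2.1500) + 11.7 * (-0.3420, 0.9397) = (3.7239 + -4.0016, -2.1500 + 10.9944) = (-0.2777, 8.8444)
End effector: (-0.2777, 8.8444)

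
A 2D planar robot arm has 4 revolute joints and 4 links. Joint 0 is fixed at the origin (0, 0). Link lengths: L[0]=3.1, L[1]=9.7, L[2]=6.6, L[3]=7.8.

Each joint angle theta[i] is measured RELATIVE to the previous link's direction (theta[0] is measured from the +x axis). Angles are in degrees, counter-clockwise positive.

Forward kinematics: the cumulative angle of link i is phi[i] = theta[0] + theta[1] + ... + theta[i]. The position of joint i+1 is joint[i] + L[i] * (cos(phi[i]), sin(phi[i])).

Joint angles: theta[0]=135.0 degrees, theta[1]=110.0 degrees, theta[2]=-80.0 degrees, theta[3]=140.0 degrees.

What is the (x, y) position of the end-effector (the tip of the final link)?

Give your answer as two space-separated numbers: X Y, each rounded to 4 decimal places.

joint[0] = (0.0000, 0.0000)  (base)
link 0: phi[0] = 135 = 135 deg
  cos(135 deg) = -0.7071, sin(135 deg) = 0.7071
  joint[1] = (0.0000, 0.0000) + 3.1 * (-0.7071, 0.7071) = (0.0000 + -2.1920, 0.0000 + 2.1920) = (-2.1920, 2.1920)
link 1: phi[1] = 135 + 110 = 245 deg
  cos(245 deg) = -0.4226, sin(245 deg) = -0.9063
  joint[2] = (-2.1920, 2.1920) + 9.7 * (-0.4226, -0.9063) = (-2.1920 + -4.0994, 2.1920 + -8.7912) = (-6.2914, -6.5992)
link 2: phi[2] = 135 + 110 + -80 = 165 deg
  cos(165 deg) = -0.9659, sin(165 deg) = 0.2588
  joint[3] = (-6.2914, -6.5992) + 6.6 * (-0.9659, 0.2588) = (-6.2914 + -6.3751, -6.5992 + 1.7082) = (-12.6665, -4.8909)
link 3: phi[3] = 135 + 110 + -80 + 140 = 305 deg
  cos(305 deg) = 0.5736, sin(305 deg) = -0.8192
  joint[4] = (-12.6665, -4.8909) + 7.8 * (0.5736, -0.8192) = (-12.6665 + 4.4739, -4.8909 + -6.3894) = (-8.1926, -11.2803)
End effector: (-8.1926, -11.2803)

Answer: -8.1926 -11.2803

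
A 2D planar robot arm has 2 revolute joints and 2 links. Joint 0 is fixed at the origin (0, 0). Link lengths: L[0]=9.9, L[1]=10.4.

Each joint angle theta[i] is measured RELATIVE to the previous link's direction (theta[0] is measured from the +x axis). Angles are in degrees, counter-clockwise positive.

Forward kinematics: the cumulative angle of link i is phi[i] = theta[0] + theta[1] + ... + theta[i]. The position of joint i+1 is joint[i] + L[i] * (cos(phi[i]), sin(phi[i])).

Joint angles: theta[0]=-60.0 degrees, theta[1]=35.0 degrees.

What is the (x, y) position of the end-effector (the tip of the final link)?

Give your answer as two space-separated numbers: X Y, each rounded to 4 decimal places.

joint[0] = (0.0000, 0.0000)  (base)
link 0: phi[0] = -60 = -60 deg
  cos(-60 deg) = 0.5000, sin(-60 deg) = -0.8660
  joint[1] = (0.0000, 0.0000) + 9.9 * (0.5000, -0.8660) = (0.0000 + 4.9500, 0.0000 + -8.5737) = (4.9500, -8.5737)
link 1: phi[1] = -60 + 35 = -25 deg
  cos(-25 deg) = 0.9063, sin(-25 deg) = -0.4226
  joint[2] = (4.9500, -8.5737) + 10.4 * (0.9063, -0.4226) = (4.9500 + 9.4256, -8.5737 + -4.3952) = (14.3756, -12.9689)
End effector: (14.3756, -12.9689)

Answer: 14.3756 -12.9689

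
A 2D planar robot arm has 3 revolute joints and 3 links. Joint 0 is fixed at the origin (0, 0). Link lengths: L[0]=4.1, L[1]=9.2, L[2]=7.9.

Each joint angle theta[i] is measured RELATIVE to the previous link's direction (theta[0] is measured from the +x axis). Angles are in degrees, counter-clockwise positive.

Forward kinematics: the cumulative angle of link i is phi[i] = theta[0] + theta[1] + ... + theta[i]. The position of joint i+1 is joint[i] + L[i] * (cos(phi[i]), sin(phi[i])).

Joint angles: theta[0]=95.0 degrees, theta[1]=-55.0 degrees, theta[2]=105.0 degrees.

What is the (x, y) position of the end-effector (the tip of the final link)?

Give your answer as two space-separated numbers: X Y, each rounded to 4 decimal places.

Answer: 0.2190 14.5293

Derivation:
joint[0] = (0.0000, 0.0000)  (base)
link 0: phi[0] = 95 = 95 deg
  cos(95 deg) = -0.0872, sin(95 deg) = 0.9962
  joint[1] = (0.0000, 0.0000) + 4.1 * (-0.0872, 0.9962) = (0.0000 + -0.3573, 0.0000 + 4.0844) = (-0.3573, 4.0844)
link 1: phi[1] = 95 + -55 = 40 deg
  cos(40 deg) = 0.7660, sin(40 deg) = 0.6428
  joint[2] = (-0.3573, 4.0844) + 9.2 * (0.7660, 0.6428) = (-0.3573 + 7.0476, 4.0844 + 5.9136) = (6.6903, 9.9980)
link 2: phi[2] = 95 + -55 + 105 = 145 deg
  cos(145 deg) = -0.8192, sin(145 deg) = 0.5736
  joint[3] = (6.6903, 9.9980) + 7.9 * (-0.8192, 0.5736) = (6.6903 + -6.4713, 9.9980 + 4.5313) = (0.2190, 14.5293)
End effector: (0.2190, 14.5293)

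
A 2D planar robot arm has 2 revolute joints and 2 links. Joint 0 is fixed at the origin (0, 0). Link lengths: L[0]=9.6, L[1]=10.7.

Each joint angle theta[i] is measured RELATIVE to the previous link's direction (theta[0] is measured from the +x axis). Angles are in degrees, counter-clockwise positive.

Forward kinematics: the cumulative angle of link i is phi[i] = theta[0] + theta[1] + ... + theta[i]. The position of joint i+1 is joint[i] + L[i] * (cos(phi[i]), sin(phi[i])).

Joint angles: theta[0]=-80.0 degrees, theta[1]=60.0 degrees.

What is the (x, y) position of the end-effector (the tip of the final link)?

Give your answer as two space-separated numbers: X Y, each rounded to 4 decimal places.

joint[0] = (0.0000, 0.0000)  (base)
link 0: phi[0] = -80 = -80 deg
  cos(-80 deg) = 0.1736, sin(-80 deg) = -0.9848
  joint[1] = (0.0000, 0.0000) + 9.6 * (0.1736, -0.9848) = (0.0000 + 1.6670, 0.0000 + -9.4542) = (1.6670, -9.4542)
link 1: phi[1] = -80 + 60 = -20 deg
  cos(-20 deg) = 0.9397, sin(-20 deg) = -0.3420
  joint[2] = (1.6670, -9.4542) + 10.7 * (0.9397, -0.3420) = (1.6670 + 10.0547, -9.4542 + -3.6596) = (11.7217, -13.1138)
End effector: (11.7217, -13.1138)

Answer: 11.7217 -13.1138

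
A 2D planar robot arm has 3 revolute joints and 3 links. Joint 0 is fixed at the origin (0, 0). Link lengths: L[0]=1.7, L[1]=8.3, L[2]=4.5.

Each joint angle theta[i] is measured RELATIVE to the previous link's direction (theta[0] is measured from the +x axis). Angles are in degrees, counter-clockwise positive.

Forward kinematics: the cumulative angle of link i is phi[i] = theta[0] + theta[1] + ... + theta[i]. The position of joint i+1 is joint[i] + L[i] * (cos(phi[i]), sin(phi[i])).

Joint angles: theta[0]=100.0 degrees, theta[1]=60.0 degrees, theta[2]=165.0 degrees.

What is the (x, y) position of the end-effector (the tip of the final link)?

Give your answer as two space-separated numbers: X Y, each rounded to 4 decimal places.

joint[0] = (0.0000, 0.0000)  (base)
link 0: phi[0] = 100 = 100 deg
  cos(100 deg) = -0.1736, sin(100 deg) = 0.9848
  joint[1] = (0.0000, 0.0000) + 1.7 * (-0.1736, 0.9848) = (0.0000 + -0.2952, 0.0000 + 1.6742) = (-0.2952, 1.6742)
link 1: phi[1] = 100 + 60 = 160 deg
  cos(160 deg) = -0.9397, sin(160 deg) = 0.3420
  joint[2] = (-0.2952, 1.6742) + 8.3 * (-0.9397, 0.3420) = (-0.2952 + -7.7994, 1.6742 + 2.8388) = (-8.0947, 4.5129)
link 2: phi[2] = 100 + 60 + 165 = 325 deg
  cos(325 deg) = 0.8192, sin(325 deg) = -0.5736
  joint[3] = (-8.0947, 4.5129) + 4.5 * (0.8192, -0.5736) = (-8.0947 + 3.6862, 4.5129 + -2.5811) = (-4.4085, 1.9318)
End effector: (-4.4085, 1.9318)

Answer: -4.4085 1.9318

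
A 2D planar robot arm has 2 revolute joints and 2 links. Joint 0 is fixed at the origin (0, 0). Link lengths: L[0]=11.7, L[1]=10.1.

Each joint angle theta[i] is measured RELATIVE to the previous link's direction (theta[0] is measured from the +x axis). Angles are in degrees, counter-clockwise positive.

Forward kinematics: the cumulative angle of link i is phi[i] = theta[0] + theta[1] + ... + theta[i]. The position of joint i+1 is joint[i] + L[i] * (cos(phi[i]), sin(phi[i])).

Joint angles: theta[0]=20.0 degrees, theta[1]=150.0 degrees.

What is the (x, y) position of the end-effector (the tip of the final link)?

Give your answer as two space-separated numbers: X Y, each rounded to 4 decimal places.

joint[0] = (0.0000, 0.0000)  (base)
link 0: phi[0] = 20 = 20 deg
  cos(20 deg) = 0.9397, sin(20 deg) = 0.3420
  joint[1] = (0.0000, 0.0000) + 11.7 * (0.9397, 0.3420) = (0.0000 + 10.9944, 0.0000 + 4.0016) = (10.9944, 4.0016)
link 1: phi[1] = 20 + 150 = 170 deg
  cos(170 deg) = -0.9848, sin(170 deg) = 0.1736
  joint[2] = (10.9944, 4.0016) + 10.1 * (-0.9848, 0.1736) = (10.9944 + -9.9466, 4.0016 + 1.7538) = (1.0478, 5.7555)
End effector: (1.0478, 5.7555)

Answer: 1.0478 5.7555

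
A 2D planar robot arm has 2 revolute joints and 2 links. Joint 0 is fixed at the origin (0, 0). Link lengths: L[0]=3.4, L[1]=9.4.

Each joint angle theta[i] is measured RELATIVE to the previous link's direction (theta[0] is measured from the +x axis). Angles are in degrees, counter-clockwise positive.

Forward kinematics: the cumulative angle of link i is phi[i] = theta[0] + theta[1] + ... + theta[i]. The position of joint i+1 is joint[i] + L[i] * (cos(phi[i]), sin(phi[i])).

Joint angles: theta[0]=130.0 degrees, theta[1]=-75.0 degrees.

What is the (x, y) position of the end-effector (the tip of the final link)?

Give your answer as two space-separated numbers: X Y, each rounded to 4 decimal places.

Answer: 3.2061 10.3046

Derivation:
joint[0] = (0.0000, 0.0000)  (base)
link 0: phi[0] = 130 = 130 deg
  cos(130 deg) = -0.6428, sin(130 deg) = 0.7660
  joint[1] = (0.0000, 0.0000) + 3.4 * (-0.6428, 0.7660) = (0.0000 + -2.1855, 0.0000 + 2.6046) = (-2.1855, 2.6046)
link 1: phi[1] = 130 + -75 = 55 deg
  cos(55 deg) = 0.5736, sin(55 deg) = 0.8192
  joint[2] = (-2.1855, 2.6046) + 9.4 * (0.5736, 0.8192) = (-2.1855 + 5.3916, 2.6046 + 7.7000) = (3.2061, 10.3046)
End effector: (3.2061, 10.3046)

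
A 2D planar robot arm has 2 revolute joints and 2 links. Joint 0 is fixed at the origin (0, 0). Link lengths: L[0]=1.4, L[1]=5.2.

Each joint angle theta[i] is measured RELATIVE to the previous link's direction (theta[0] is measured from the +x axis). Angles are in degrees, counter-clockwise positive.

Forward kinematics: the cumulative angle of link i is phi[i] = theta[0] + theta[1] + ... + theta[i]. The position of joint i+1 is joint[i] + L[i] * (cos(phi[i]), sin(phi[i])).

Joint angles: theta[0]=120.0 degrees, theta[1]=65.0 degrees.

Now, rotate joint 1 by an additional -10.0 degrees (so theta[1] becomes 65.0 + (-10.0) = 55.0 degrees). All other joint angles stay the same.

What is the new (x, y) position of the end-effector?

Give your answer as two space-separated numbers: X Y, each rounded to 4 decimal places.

Answer: -5.8802 1.6656

Derivation:
joint[0] = (0.0000, 0.0000)  (base)
link 0: phi[0] = 120 = 120 deg
  cos(120 deg) = -0.5000, sin(120 deg) = 0.8660
  joint[1] = (0.0000, 0.0000) + 1.4 * (-0.5000, 0.8660) = (0.0000 + -0.7000, 0.0000 + 1.2124) = (-0.7000, 1.2124)
link 1: phi[1] = 120 + 55 = 175 deg
  cos(175 deg) = -0.9962, sin(175 deg) = 0.0872
  joint[2] = (-0.7000, 1.2124) + 5.2 * (-0.9962, 0.0872) = (-0.7000 + -5.1802, 1.2124 + 0.4532) = (-5.8802, 1.6656)
End effector: (-5.8802, 1.6656)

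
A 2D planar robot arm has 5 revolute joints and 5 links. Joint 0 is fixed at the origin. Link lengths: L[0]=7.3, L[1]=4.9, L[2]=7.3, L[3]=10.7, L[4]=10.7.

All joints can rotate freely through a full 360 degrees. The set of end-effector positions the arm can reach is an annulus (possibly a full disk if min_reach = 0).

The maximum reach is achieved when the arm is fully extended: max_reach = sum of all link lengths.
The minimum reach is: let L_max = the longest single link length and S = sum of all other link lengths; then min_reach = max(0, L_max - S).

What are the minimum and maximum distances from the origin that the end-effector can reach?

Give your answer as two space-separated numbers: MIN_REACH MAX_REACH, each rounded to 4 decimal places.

Answer: 0.0000 40.9000

Derivation:
Link lengths: [7.3, 4.9, 7.3, 10.7, 10.7]
max_reach = 7.3 + 4.9 + 7.3 + 10.7 + 10.7 = 40.9
L_max = max([7.3, 4.9, 7.3, 10.7, 10.7]) = 10.7
S (sum of others) = 40.9 - 10.7 = 30.2
min_reach = max(0, 10.7 - 30.2) = max(0, -19.5) = 0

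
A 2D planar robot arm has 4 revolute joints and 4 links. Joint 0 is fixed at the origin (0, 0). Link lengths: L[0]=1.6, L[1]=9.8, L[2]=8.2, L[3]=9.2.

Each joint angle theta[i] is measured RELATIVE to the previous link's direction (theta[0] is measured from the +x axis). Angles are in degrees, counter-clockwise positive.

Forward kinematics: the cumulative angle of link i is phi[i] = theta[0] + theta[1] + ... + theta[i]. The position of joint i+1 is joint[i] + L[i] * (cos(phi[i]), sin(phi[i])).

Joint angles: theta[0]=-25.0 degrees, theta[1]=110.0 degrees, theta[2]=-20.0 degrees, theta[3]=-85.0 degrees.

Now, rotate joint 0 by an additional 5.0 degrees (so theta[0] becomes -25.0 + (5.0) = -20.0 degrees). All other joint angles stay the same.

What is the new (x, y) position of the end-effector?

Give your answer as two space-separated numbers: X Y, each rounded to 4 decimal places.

Answer: 13.1946 14.5771

Derivation:
joint[0] = (0.0000, 0.0000)  (base)
link 0: phi[0] = -20 = -20 deg
  cos(-20 deg) = 0.9397, sin(-20 deg) = -0.3420
  joint[1] = (0.0000, 0.0000) + 1.6 * (0.9397, -0.3420) = (0.0000 + 1.5035, 0.0000 + -0.5472) = (1.5035, -0.5472)
link 1: phi[1] = -20 + 110 = 90 deg
  cos(90 deg) = 0.0000, sin(90 deg) = 1.0000
  joint[2] = (1.5035, -0.5472) + 9.8 * (0.0000, 1.0000) = (1.5035 + 0.0000, -0.5472 + 9.8000) = (1.5035, 9.2528)
link 2: phi[2] = -20 + 110 + -20 = 70 deg
  cos(70 deg) = 0.3420, sin(70 deg) = 0.9397
  joint[3] = (1.5035, 9.2528) + 8.2 * (0.3420, 0.9397) = (1.5035 + 2.8046, 9.2528 + 7.7055) = (4.3081, 16.9582)
link 3: phi[3] = -20 + 110 + -20 + -85 = -15 deg
  cos(-15 deg) = 0.9659, sin(-15 deg) = -0.2588
  joint[4] = (4.3081, 16.9582) + 9.2 * (0.9659, -0.2588) = (4.3081 + 8.8865, 16.9582 + -2.3811) = (13.1946, 14.5771)
End effector: (13.1946, 14.5771)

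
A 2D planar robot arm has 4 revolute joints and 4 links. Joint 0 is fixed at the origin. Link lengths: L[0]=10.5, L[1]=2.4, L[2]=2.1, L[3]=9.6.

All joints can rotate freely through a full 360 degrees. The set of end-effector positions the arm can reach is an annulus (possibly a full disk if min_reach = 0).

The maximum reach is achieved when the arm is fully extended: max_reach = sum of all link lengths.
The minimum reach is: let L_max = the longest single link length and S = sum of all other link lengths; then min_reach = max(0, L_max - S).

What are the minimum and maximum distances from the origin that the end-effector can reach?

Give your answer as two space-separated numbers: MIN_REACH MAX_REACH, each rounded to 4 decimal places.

Link lengths: [10.5, 2.4, 2.1, 9.6]
max_reach = 10.5 + 2.4 + 2.1 + 9.6 = 24.6
L_max = max([10.5, 2.4, 2.1, 9.6]) = 10.5
S (sum of others) = 24.6 - 10.5 = 14.1
min_reach = max(0, 10.5 - 14.1) = max(0, -3.6) = 0

Answer: 0.0000 24.6000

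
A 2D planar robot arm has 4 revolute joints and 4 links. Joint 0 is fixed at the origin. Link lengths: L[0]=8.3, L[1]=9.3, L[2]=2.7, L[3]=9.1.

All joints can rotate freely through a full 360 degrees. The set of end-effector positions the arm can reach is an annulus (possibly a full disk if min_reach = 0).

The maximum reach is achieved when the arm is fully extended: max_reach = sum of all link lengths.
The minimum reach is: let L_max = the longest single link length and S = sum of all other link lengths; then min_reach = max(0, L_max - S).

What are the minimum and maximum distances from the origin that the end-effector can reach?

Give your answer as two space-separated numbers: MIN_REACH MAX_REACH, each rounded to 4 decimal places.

Answer: 0.0000 29.4000

Derivation:
Link lengths: [8.3, 9.3, 2.7, 9.1]
max_reach = 8.3 + 9.3 + 2.7 + 9.1 = 29.4
L_max = max([8.3, 9.3, 2.7, 9.1]) = 9.3
S (sum of others) = 29.4 - 9.3 = 20.1
min_reach = max(0, 9.3 - 20.1) = max(0, -10.8) = 0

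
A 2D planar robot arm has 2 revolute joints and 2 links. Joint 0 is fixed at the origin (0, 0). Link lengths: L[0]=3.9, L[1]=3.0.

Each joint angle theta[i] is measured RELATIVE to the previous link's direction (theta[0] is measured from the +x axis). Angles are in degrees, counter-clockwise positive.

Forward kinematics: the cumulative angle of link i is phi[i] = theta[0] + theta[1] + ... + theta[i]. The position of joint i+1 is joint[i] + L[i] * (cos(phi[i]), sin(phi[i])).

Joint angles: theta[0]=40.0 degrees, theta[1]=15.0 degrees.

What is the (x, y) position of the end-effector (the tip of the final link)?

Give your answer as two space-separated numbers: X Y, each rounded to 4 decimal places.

Answer: 4.7083 4.9643

Derivation:
joint[0] = (0.0000, 0.0000)  (base)
link 0: phi[0] = 40 = 40 deg
  cos(40 deg) = 0.7660, sin(40 deg) = 0.6428
  joint[1] = (0.0000, 0.0000) + 3.9 * (0.7660, 0.6428) = (0.0000 + 2.9876, 0.0000 + 2.5069) = (2.9876, 2.5069)
link 1: phi[1] = 40 + 15 = 55 deg
  cos(55 deg) = 0.5736, sin(55 deg) = 0.8192
  joint[2] = (2.9876, 2.5069) + 3 * (0.5736, 0.8192) = (2.9876 + 1.7207, 2.5069 + 2.4575) = (4.7083, 4.9643)
End effector: (4.7083, 4.9643)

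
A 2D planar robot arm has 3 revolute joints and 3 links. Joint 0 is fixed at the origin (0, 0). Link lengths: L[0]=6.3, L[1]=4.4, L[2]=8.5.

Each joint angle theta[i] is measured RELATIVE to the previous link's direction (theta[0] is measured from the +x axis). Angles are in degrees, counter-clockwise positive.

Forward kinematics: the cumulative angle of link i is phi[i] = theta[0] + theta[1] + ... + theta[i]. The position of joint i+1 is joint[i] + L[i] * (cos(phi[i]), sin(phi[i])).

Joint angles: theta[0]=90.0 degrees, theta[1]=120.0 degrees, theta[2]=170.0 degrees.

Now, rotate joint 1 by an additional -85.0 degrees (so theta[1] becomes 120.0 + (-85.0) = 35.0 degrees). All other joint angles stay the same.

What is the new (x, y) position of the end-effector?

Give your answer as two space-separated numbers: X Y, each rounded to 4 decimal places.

joint[0] = (0.0000, 0.0000)  (base)
link 0: phi[0] = 90 = 90 deg
  cos(90 deg) = 0.0000, sin(90 deg) = 1.0000
  joint[1] = (0.0000, 0.0000) + 6.3 * (0.0000, 1.0000) = (0.0000 + 0.0000, 0.0000 + 6.3000) = (0.0000, 6.3000)
link 1: phi[1] = 90 + 35 = 125 deg
  cos(125 deg) = -0.5736, sin(125 deg) = 0.8192
  joint[2] = (0.0000, 6.3000) + 4.4 * (-0.5736, 0.8192) = (0.0000 + -2.5237, 6.3000 + 3.6043) = (-2.5237, 9.9043)
link 2: phi[2] = 90 + 35 + 170 = 295 deg
  cos(295 deg) = 0.4226, sin(295 deg) = -0.9063
  joint[3] = (-2.5237, 9.9043) + 8.5 * (0.4226, -0.9063) = (-2.5237 + 3.5923, 9.9043 + -7.7036) = (1.0685, 2.2007)
End effector: (1.0685, 2.2007)

Answer: 1.0685 2.2007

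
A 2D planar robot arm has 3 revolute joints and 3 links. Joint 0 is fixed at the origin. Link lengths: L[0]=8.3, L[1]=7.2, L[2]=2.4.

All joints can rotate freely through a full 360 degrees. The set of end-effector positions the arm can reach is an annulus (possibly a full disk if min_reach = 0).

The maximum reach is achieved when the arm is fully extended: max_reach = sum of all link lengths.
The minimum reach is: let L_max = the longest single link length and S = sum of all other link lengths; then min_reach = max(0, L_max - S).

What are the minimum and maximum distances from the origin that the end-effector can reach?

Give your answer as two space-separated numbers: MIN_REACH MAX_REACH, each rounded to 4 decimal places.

Link lengths: [8.3, 7.2, 2.4]
max_reach = 8.3 + 7.2 + 2.4 = 17.9
L_max = max([8.3, 7.2, 2.4]) = 8.3
S (sum of others) = 17.9 - 8.3 = 9.6
min_reach = max(0, 8.3 - 9.6) = max(0, -1.3) = 0

Answer: 0.0000 17.9000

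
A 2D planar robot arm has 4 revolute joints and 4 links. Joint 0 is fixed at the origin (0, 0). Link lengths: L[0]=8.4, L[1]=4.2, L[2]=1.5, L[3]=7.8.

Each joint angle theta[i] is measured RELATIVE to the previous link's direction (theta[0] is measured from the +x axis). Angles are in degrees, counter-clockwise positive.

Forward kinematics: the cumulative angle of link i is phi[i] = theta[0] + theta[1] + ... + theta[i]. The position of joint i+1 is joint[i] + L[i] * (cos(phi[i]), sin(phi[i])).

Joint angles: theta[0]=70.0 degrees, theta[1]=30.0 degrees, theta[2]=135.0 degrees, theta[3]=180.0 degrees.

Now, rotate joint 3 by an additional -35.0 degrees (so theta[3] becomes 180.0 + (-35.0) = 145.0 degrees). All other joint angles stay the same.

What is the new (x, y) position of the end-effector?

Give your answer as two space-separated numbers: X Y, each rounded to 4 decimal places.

joint[0] = (0.0000, 0.0000)  (base)
link 0: phi[0] = 70 = 70 deg
  cos(70 deg) = 0.3420, sin(70 deg) = 0.9397
  joint[1] = (0.0000, 0.0000) + 8.4 * (0.3420, 0.9397) = (0.0000 + 2.8730, 0.0000 + 7.8934) = (2.8730, 7.8934)
link 1: phi[1] = 70 + 30 = 100 deg
  cos(100 deg) = -0.1736, sin(100 deg) = 0.9848
  joint[2] = (2.8730, 7.8934) + 4.2 * (-0.1736, 0.9848) = (2.8730 + -0.7293, 7.8934 + 4.1362) = (2.1436, 12.0296)
link 2: phi[2] = 70 + 30 + 135 = 235 deg
  cos(235 deg) = -0.5736, sin(235 deg) = -0.8192
  joint[3] = (2.1436, 12.0296) + 1.5 * (-0.5736, -0.8192) = (2.1436 + -0.8604, 12.0296 + -1.2287) = (1.2833, 10.8009)
link 3: phi[3] = 70 + 30 + 135 + 145 = 380 deg
  cos(380 deg) = 0.9397, sin(380 deg) = 0.3420
  joint[4] = (1.2833, 10.8009) + 7.8 * (0.9397, 0.3420) = (1.2833 + 7.3296, 10.8009 + 2.6678) = (8.6129, 13.4686)
End effector: (8.6129, 13.4686)

Answer: 8.6129 13.4686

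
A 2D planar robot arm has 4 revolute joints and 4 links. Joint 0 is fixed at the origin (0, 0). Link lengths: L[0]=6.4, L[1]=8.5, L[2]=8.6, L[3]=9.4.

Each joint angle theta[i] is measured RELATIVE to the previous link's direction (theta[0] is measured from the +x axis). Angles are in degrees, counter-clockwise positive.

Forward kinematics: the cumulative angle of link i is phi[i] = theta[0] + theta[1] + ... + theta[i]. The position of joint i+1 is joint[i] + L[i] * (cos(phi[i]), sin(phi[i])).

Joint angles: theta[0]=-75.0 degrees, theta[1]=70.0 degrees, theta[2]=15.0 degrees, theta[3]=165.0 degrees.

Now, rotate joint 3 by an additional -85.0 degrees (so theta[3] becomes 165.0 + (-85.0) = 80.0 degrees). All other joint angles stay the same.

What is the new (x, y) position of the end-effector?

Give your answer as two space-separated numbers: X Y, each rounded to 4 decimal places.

Answer: 18.5934 3.9706

Derivation:
joint[0] = (0.0000, 0.0000)  (base)
link 0: phi[0] = -75 = -75 deg
  cos(-75 deg) = 0.2588, sin(-75 deg) = -0.9659
  joint[1] = (0.0000, 0.0000) + 6.4 * (0.2588, -0.9659) = (0.0000 + 1.6564, 0.0000 + -6.1819) = (1.6564, -6.1819)
link 1: phi[1] = -75 + 70 = -5 deg
  cos(-5 deg) = 0.9962, sin(-5 deg) = -0.0872
  joint[2] = (1.6564, -6.1819) + 8.5 * (0.9962, -0.0872) = (1.6564 + 8.4677, -6.1819 + -0.7408) = (10.1241, -6.9227)
link 2: phi[2] = -75 + 70 + 15 = 10 deg
  cos(10 deg) = 0.9848, sin(10 deg) = 0.1736
  joint[3] = (10.1241, -6.9227) + 8.6 * (0.9848, 0.1736) = (10.1241 + 8.4693, -6.9227 + 1.4934) = (18.5934, -5.4294)
link 3: phi[3] = -75 + 70 + 15 + 80 = 90 deg
  cos(90 deg) = 0.0000, sin(90 deg) = 1.0000
  joint[4] = (18.5934, -5.4294) + 9.4 * (0.0000, 1.0000) = (18.5934 + 0.0000, -5.4294 + 9.4000) = (18.5934, 3.9706)
End effector: (18.5934, 3.9706)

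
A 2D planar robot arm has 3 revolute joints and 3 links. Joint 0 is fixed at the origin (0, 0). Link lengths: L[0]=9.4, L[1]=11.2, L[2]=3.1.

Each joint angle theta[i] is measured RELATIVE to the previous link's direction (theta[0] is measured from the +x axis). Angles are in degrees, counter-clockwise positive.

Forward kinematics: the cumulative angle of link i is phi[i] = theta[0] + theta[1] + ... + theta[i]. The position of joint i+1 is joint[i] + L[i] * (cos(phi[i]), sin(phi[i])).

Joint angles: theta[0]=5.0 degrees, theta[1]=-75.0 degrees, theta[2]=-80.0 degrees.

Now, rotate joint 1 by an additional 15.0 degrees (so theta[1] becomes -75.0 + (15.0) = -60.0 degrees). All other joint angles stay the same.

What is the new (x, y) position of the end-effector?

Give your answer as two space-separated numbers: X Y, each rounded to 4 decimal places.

Answer: 13.5963 -10.5473

Derivation:
joint[0] = (0.0000, 0.0000)  (base)
link 0: phi[0] = 5 = 5 deg
  cos(5 deg) = 0.9962, sin(5 deg) = 0.0872
  joint[1] = (0.0000, 0.0000) + 9.4 * (0.9962, 0.0872) = (0.0000 + 9.3642, 0.0000 + 0.8193) = (9.3642, 0.8193)
link 1: phi[1] = 5 + -60 = -55 deg
  cos(-55 deg) = 0.5736, sin(-55 deg) = -0.8192
  joint[2] = (9.3642, 0.8193) + 11.2 * (0.5736, -0.8192) = (9.3642 + 6.4241, 0.8193 + -9.1745) = (15.7883, -8.3552)
link 2: phi[2] = 5 + -60 + -80 = -135 deg
  cos(-135 deg) = -0.7071, sin(-135 deg) = -0.7071
  joint[3] = (15.7883, -8.3552) + 3.1 * (-0.7071, -0.7071) = (15.7883 + -2.1920, -8.3552 + -2.1920) = (13.5963, -10.5473)
End effector: (13.5963, -10.5473)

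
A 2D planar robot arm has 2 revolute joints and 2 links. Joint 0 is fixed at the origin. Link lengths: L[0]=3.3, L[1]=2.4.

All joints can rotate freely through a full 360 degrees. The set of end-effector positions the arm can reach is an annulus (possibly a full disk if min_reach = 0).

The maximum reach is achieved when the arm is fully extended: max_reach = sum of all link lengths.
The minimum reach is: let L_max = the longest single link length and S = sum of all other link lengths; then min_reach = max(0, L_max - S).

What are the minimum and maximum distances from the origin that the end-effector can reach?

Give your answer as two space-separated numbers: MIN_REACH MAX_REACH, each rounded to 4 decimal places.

Answer: 0.9000 5.7000

Derivation:
Link lengths: [3.3, 2.4]
max_reach = 3.3 + 2.4 = 5.7
L_max = max([3.3, 2.4]) = 3.3
S (sum of others) = 5.7 - 3.3 = 2.4
min_reach = max(0, 3.3 - 2.4) = max(0, 0.9) = 0.9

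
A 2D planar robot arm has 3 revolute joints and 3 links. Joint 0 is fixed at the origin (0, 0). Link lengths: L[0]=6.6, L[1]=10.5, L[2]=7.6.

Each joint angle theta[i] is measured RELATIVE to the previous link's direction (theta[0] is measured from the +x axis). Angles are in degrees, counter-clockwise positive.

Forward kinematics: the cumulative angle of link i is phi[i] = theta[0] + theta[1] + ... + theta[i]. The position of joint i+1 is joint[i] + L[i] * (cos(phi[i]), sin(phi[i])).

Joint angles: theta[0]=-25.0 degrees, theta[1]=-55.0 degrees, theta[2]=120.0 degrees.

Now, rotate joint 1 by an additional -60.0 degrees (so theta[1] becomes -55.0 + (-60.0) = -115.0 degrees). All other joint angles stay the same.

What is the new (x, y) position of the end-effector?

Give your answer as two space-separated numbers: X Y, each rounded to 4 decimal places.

Answer: 5.0798 -12.1379

Derivation:
joint[0] = (0.0000, 0.0000)  (base)
link 0: phi[0] = -25 = -25 deg
  cos(-25 deg) = 0.9063, sin(-25 deg) = -0.4226
  joint[1] = (0.0000, 0.0000) + 6.6 * (0.9063, -0.4226) = (0.0000 + 5.9816, 0.0000 + -2.7893) = (5.9816, -2.7893)
link 1: phi[1] = -25 + -115 = -140 deg
  cos(-140 deg) = -0.7660, sin(-140 deg) = -0.6428
  joint[2] = (5.9816, -2.7893) + 10.5 * (-0.7660, -0.6428) = (5.9816 + -8.0435, -2.7893 + -6.7493) = (-2.0618, -9.5386)
link 2: phi[2] = -25 + -115 + 120 = -20 deg
  cos(-20 deg) = 0.9397, sin(-20 deg) = -0.3420
  joint[3] = (-2.0618, -9.5386) + 7.6 * (0.9397, -0.3420) = (-2.0618 + 7.1417, -9.5386 + -2.5994) = (5.0798, -12.1379)
End effector: (5.0798, -12.1379)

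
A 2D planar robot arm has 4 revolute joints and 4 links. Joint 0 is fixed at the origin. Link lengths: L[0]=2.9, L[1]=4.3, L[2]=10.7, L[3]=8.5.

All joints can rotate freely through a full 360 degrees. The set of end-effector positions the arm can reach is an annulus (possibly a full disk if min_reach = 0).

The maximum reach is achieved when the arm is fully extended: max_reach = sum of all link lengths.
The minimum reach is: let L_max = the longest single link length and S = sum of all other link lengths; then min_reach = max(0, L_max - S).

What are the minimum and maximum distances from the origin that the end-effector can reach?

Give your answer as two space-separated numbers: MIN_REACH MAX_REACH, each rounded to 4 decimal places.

Link lengths: [2.9, 4.3, 10.7, 8.5]
max_reach = 2.9 + 4.3 + 10.7 + 8.5 = 26.4
L_max = max([2.9, 4.3, 10.7, 8.5]) = 10.7
S (sum of others) = 26.4 - 10.7 = 15.7
min_reach = max(0, 10.7 - 15.7) = max(0, -5) = 0

Answer: 0.0000 26.4000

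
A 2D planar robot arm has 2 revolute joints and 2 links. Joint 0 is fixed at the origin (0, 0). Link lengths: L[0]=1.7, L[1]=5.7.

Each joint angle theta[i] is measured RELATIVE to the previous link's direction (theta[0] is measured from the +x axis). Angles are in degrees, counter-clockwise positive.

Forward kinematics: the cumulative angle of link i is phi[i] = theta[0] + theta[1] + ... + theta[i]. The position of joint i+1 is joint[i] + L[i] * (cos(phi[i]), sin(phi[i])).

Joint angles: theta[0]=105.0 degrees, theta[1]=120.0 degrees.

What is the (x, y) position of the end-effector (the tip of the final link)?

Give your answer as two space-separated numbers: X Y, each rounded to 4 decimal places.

Answer: -4.4705 -2.3884

Derivation:
joint[0] = (0.0000, 0.0000)  (base)
link 0: phi[0] = 105 = 105 deg
  cos(105 deg) = -0.2588, sin(105 deg) = 0.9659
  joint[1] = (0.0000, 0.0000) + 1.7 * (-0.2588, 0.9659) = (0.0000 + -0.4400, 0.0000 + 1.6421) = (-0.4400, 1.6421)
link 1: phi[1] = 105 + 120 = 225 deg
  cos(225 deg) = -0.7071, sin(225 deg) = -0.7071
  joint[2] = (-0.4400, 1.6421) + 5.7 * (-0.7071, -0.7071) = (-0.4400 + -4.0305, 1.6421 + -4.0305) = (-4.4705, -2.3884)
End effector: (-4.4705, -2.3884)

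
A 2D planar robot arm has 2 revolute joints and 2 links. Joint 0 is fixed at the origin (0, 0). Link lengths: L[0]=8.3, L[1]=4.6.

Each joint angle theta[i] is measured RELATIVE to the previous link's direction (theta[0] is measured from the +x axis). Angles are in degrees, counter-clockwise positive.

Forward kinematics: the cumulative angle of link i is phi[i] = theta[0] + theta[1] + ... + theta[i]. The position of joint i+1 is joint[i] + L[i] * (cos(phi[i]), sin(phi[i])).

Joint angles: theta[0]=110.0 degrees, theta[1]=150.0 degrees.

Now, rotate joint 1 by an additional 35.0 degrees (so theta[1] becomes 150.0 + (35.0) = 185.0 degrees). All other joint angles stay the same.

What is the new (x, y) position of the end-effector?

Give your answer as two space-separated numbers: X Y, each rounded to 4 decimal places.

joint[0] = (0.0000, 0.0000)  (base)
link 0: phi[0] = 110 = 110 deg
  cos(110 deg) = -0.3420, sin(110 deg) = 0.9397
  joint[1] = (0.0000, 0.0000) + 8.3 * (-0.3420, 0.9397) = (0.0000 + -2.8388, 0.0000 + 7.7994) = (-2.8388, 7.7994)
link 1: phi[1] = 110 + 185 = 295 deg
  cos(295 deg) = 0.4226, sin(295 deg) = -0.9063
  joint[2] = (-2.8388, 7.7994) + 4.6 * (0.4226, -0.9063) = (-2.8388 + 1.9440, 7.7994 + -4.1690) = (-0.8947, 3.6304)
End effector: (-0.8947, 3.6304)

Answer: -0.8947 3.6304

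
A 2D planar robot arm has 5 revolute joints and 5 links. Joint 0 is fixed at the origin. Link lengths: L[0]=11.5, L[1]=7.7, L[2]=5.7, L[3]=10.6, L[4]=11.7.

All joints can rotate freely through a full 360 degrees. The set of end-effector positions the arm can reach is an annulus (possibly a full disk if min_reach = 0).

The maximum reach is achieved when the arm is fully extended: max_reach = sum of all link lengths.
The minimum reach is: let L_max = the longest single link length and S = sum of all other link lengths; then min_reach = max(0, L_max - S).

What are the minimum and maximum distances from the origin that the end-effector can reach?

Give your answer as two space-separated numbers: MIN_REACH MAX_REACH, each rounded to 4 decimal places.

Answer: 0.0000 47.2000

Derivation:
Link lengths: [11.5, 7.7, 5.7, 10.6, 11.7]
max_reach = 11.5 + 7.7 + 5.7 + 10.6 + 11.7 = 47.2
L_max = max([11.5, 7.7, 5.7, 10.6, 11.7]) = 11.7
S (sum of others) = 47.2 - 11.7 = 35.5
min_reach = max(0, 11.7 - 35.5) = max(0, -23.8) = 0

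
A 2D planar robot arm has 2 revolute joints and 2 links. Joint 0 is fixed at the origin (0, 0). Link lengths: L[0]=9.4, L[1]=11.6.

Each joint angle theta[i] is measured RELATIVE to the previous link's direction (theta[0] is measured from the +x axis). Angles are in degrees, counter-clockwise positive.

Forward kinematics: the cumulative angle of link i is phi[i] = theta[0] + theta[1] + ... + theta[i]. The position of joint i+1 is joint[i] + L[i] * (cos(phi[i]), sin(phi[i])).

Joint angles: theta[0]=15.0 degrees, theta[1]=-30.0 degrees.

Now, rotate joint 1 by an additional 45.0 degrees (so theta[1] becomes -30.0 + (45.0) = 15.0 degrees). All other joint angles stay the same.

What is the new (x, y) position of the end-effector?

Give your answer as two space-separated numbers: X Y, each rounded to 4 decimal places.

joint[0] = (0.0000, 0.0000)  (base)
link 0: phi[0] = 15 = 15 deg
  cos(15 deg) = 0.9659, sin(15 deg) = 0.2588
  joint[1] = (0.0000, 0.0000) + 9.4 * (0.9659, 0.2588) = (0.0000 + 9.0797, 0.0000 + 2.4329) = (9.0797, 2.4329)
link 1: phi[1] = 15 + 15 = 30 deg
  cos(30 deg) = 0.8660, sin(30 deg) = 0.5000
  joint[2] = (9.0797, 2.4329) + 11.6 * (0.8660, 0.5000) = (9.0797 + 10.0459, 2.4329 + 5.8000) = (19.1256, 8.2329)
End effector: (19.1256, 8.2329)

Answer: 19.1256 8.2329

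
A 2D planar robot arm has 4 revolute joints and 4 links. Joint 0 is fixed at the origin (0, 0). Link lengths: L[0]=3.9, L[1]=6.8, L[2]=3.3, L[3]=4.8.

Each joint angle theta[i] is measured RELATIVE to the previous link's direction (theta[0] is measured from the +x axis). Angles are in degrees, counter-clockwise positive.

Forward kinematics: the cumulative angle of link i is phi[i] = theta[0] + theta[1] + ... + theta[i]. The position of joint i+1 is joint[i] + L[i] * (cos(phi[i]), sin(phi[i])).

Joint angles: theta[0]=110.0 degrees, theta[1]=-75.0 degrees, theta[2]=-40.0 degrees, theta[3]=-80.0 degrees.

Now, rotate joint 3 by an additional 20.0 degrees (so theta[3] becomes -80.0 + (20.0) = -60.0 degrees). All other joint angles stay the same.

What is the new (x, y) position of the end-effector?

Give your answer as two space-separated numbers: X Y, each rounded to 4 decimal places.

joint[0] = (0.0000, 0.0000)  (base)
link 0: phi[0] = 110 = 110 deg
  cos(110 deg) = -0.3420, sin(110 deg) = 0.9397
  joint[1] = (0.0000, 0.0000) + 3.9 * (-0.3420, 0.9397) = (0.0000 + -1.3339, 0.0000 + 3.6648) = (-1.3339, 3.6648)
link 1: phi[1] = 110 + -75 = 35 deg
  cos(35 deg) = 0.8192, sin(35 deg) = 0.5736
  joint[2] = (-1.3339, 3.6648) + 6.8 * (0.8192, 0.5736) = (-1.3339 + 5.5702, 3.6648 + 3.9003) = (4.2364, 7.5651)
link 2: phi[2] = 110 + -75 + -40 = -5 deg
  cos(-5 deg) = 0.9962, sin(-5 deg) = -0.0872
  joint[3] = (4.2364, 7.5651) + 3.3 * (0.9962, -0.0872) = (4.2364 + 3.2874, 7.5651 + -0.2876) = (7.5238, 7.2775)
link 3: phi[3] = 110 + -75 + -40 + -60 = -65 deg
  cos(-65 deg) = 0.4226, sin(-65 deg) = -0.9063
  joint[4] = (7.5238, 7.2775) + 4.8 * (0.4226, -0.9063) = (7.5238 + 2.0286, 7.2775 + -4.3503) = (9.5524, 2.9272)
End effector: (9.5524, 2.9272)

Answer: 9.5524 2.9272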